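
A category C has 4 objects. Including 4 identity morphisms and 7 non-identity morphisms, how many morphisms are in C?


Each object has an identity morphism, giving 4 identities.
Adding the 7 non-identity morphisms:
Total = 4 + 7 = 11

11


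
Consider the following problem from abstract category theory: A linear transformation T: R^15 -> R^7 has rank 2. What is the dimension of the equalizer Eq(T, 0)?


The equalizer of f and the zero map is ker(f).
By the rank-nullity theorem: dim(ker(f)) = dim(domain) - rank(f).
dim(ker(f)) = 15 - 2 = 13

13


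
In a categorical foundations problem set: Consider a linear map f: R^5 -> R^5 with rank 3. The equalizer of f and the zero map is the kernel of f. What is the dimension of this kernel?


The equalizer of f and the zero map is ker(f).
By the rank-nullity theorem: dim(ker(f)) = dim(domain) - rank(f).
dim(ker(f)) = 5 - 3 = 2

2


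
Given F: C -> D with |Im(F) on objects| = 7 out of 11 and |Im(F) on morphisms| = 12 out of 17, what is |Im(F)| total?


The image of F consists of distinct objects and distinct morphisms.
|Im(F)| on objects = 7
|Im(F)| on morphisms = 12
Total image cardinality = 7 + 12 = 19

19


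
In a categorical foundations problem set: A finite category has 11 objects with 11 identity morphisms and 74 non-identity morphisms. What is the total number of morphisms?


Each object has an identity morphism, giving 11 identities.
Adding the 74 non-identity morphisms:
Total = 11 + 74 = 85

85


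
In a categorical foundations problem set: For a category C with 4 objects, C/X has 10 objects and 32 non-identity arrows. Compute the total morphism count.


In the slice category C/X, objects are morphisms to X.
Identity morphisms: 10 (one per object of C/X).
Non-identity morphisms: 32.
Total = 10 + 32 = 42

42


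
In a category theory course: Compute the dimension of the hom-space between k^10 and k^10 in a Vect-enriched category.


In Vect-enriched categories, Hom(k^n, k^m) is the space of m x n matrices.
dim(Hom(k^10, k^10)) = 10 * 10 = 100

100


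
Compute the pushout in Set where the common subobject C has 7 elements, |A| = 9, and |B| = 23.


The pushout A +_C B identifies the images of C in A and B.
|A +_C B| = |A| + |B| - |C| (for injections).
= 9 + 23 - 7 = 25

25


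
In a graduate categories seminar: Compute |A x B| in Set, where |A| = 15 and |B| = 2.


In Set, the product A x B is the Cartesian product.
By the universal property, |A x B| = |A| * |B|.
|A x B| = 15 * 2 = 30

30


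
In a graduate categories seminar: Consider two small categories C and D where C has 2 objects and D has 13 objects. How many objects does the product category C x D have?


The product category C x D has objects that are pairs (c, d).
Number of pairs = |Ob(C)| * |Ob(D)| = 2 * 13 = 26

26


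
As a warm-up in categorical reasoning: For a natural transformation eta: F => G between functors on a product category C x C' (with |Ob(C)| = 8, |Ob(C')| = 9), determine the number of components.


A natural transformation eta: F => G assigns one component morphism per
object of the domain category.
The domain is the product category C x C', so
|Ob(C x C')| = |Ob(C)| * |Ob(C')| = 8 * 9 = 72.
Therefore eta has 72 component morphisms.

72


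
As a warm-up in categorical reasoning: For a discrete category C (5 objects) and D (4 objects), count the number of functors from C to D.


A functor from a discrete category C to D is determined by
where each object maps. Each of the 5 objects of C can map
to any of the 4 objects of D independently.
Number of functors = 4^5 = 1024

1024


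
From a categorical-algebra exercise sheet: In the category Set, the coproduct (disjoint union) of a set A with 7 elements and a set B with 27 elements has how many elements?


In Set, the coproduct A + B is the disjoint union.
|A + B| = |A| + |B| = 7 + 27 = 34

34


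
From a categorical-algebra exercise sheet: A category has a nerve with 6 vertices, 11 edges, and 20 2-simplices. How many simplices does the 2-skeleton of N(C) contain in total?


The 2-skeleton of the nerve N(C) consists of simplices in dimensions 0, 1, 2:
  |N(C)_0| = 6 (objects)
  |N(C)_1| = 11 (morphisms)
  |N(C)_2| = 20 (composable pairs)
Total = 6 + 11 + 20 = 37

37


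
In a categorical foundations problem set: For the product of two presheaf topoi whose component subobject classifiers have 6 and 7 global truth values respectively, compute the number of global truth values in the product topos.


In a product of presheaf topoi E_1 x E_2, the subobject classifier
is Omega = Omega_1 x Omega_2 (componentwise), so
|Omega(top)| = |Omega_1(top_1)| * |Omega_2(top_2)|.
= 6 * 7 = 42.

42


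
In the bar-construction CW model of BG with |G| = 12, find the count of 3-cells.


In the bar-construction CW model of BG, the n-cells are indexed by
n-tuples [g_1|...|g_n] of non-identity elements of G (degenerate
simplices with some g_i = e do not contribute cells), so there are
(|G| - 1)^n n-cells.
For dim = 3 with |G| = 12:
cells = (12 - 1)^3 = 11^3 = 1331

1331


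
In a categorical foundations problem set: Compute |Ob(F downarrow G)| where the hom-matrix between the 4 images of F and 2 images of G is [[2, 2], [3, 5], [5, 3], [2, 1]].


Objects of (F downarrow G) are triples (a, b, h: F(a)->G(b)).
The count equals the sum of all entries in the hom-matrix.
sum(row 0) = 4
sum(row 1) = 8
sum(row 2) = 8
sum(row 3) = 3
Grand total = 23

23


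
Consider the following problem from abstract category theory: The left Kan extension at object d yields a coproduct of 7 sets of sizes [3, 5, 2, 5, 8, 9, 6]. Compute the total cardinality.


Pointwise, the left Kan extension (Lan_F H)(d) is the colimit, indexed
by the comma category (F downarrow d), of H composed with the
projection (F downarrow d) -> C. Here that colimit is given
as a coproduct (disjoint union) of sets, so its cardinality is the
sum of the sizes of the summands.
Coproduct of sets with sizes: 3 + 5 + 2 + 5 + 8 + 9 + 6
= 38

38


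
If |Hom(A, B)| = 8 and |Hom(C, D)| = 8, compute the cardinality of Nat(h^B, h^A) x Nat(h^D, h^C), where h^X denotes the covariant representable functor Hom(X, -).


By the Yoneda lemma, Nat(h^B, h^A) is isomorphic to Hom(A, B),
so |Nat(h^B, h^A)| = |Hom(A, B)| and |Nat(h^D, h^C)| = |Hom(C, D)|.
|Hom(A, B)| = 8, |Hom(C, D)| = 8.
|Nat(h^B, h^A) x Nat(h^D, h^C)| = 8 * 8 = 64

64


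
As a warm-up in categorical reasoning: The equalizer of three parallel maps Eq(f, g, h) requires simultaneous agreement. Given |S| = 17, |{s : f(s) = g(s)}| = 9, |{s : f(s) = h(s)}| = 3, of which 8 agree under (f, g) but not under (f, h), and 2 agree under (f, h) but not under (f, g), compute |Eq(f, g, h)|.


Eq(f, g, h) is the triple-agreement set: points in S where all three
maps take the same value. Using inclusion-exclusion on the pairwise data:
Pair (f, g) agrees on 9 points; pair (f, h) on 3 points.
Points agreeing under (f, g) but not (f, h) = 8; under (f, h) but not (f, g) = 2.
Triple-agreement = agreement-in-(f, g) minus points that agree under (f, g) but not (f, h):
|Eq(f, g, h)| = 9 - 8 = 1
(cross-check via (f, h): 3 - 2 = 1.)

1


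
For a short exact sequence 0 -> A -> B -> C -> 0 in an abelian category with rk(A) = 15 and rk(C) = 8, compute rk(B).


For a short exact sequence 0 -> A -> B -> C -> 0,
rank is additive: rank(B) = rank(A) + rank(C).
rank(B) = 15 + 8 = 23

23


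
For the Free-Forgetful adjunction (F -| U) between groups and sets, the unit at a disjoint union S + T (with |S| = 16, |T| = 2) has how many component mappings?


The unit eta_X: X -> U(F(X)) of the Free-Forgetful adjunction
maps each element of X to a generator of F(X). For X = S + T (disjoint
union in Set), |S + T| = |S| + |T|.
Total mappings = 16 + 2 = 18.

18


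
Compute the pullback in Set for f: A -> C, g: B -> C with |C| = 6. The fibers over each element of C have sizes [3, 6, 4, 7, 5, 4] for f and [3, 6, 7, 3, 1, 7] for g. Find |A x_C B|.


The pullback A x_C B consists of pairs (a, b) with f(a) = g(b).
For each element c in C, the fiber product has |f^-1(c)| * |g^-1(c)| elements.
Summing over C: 3 * 3 + 6 * 6 + 4 * 7 + 7 * 3 + 5 * 1 + 4 * 7
= 9 + 36 + 28 + 21 + 5 + 28 = 127

127


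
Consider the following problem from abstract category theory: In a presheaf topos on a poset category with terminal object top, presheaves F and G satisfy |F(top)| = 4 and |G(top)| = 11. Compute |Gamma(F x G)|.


Global sections of a presheaf on a poset with terminal top satisfy
Gamma(H) ~ H(top). Presheaves admit pointwise products, so
(F x G)(top) = F(top) x G(top) (Cartesian product).
|Gamma(F x G)| = |F(top)| * |G(top)| = 4 * 11 = 44.

44


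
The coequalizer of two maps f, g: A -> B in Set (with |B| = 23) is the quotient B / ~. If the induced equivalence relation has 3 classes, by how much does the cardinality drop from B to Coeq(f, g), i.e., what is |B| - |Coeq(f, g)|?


The coequalizer Coeq(f, g) = B / ~ has one element per equivalence class.
|B| = 23, |Coeq(f, g)| = 3.
|B| - |Coeq(f, g)| = 23 - 3 = 20.

20


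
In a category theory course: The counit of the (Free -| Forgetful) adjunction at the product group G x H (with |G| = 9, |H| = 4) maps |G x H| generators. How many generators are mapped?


The counit epsilon_K: F(U(K)) -> K of the Free-Forgetful adjunction
maps |K| generators of F(U(K)) into K. For K = G x H (the product group),
|G x H| = |G| * |H|.
Total generators mapped = 9 * 4 = 36.

36


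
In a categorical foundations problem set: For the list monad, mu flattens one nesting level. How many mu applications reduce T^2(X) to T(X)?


Each application of mu: T^2 -> T removes one layer of nesting.
Starting at depth 2 (i.e., T^2(X)), we need to reach T(X).
Number of mu applications = 2 - 1 = 1

1


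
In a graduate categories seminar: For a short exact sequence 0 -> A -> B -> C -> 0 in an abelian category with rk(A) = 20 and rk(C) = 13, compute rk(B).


For a short exact sequence 0 -> A -> B -> C -> 0,
rank is additive: rank(B) = rank(A) + rank(C).
rank(B) = 20 + 13 = 33

33


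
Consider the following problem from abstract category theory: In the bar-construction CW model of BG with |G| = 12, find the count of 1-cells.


In the bar-construction CW model of BG, the n-cells are indexed by
n-tuples [g_1|...|g_n] of non-identity elements of G (degenerate
simplices with some g_i = e do not contribute cells), so there are
(|G| - 1)^n n-cells.
For dim = 1 with |G| = 12:
cells = (12 - 1)^1 = 11^1 = 11

11


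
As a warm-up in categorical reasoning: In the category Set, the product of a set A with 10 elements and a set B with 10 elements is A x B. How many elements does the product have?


In Set, the product A x B is the Cartesian product.
By the universal property, |A x B| = |A| * |B|.
|A x B| = 10 * 10 = 100

100


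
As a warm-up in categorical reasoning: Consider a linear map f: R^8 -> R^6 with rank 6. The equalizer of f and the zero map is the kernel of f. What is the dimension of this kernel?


The equalizer of f and the zero map is ker(f).
By the rank-nullity theorem: dim(ker(f)) = dim(domain) - rank(f).
dim(ker(f)) = 8 - 6 = 2

2


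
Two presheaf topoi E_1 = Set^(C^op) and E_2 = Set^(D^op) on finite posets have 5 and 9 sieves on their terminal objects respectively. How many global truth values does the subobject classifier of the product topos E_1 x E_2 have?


In a product of presheaf topoi E_1 x E_2, the subobject classifier
is Omega = Omega_1 x Omega_2 (componentwise), so
|Omega(top)| = |Omega_1(top_1)| * |Omega_2(top_2)|.
= 5 * 9 = 45.

45


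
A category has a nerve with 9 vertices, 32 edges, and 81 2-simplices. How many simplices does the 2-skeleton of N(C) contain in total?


The 2-skeleton of the nerve N(C) consists of simplices in dimensions 0, 1, 2:
  |N(C)_0| = 9 (objects)
  |N(C)_1| = 32 (morphisms)
  |N(C)_2| = 81 (composable pairs)
Total = 9 + 32 + 81 = 122

122


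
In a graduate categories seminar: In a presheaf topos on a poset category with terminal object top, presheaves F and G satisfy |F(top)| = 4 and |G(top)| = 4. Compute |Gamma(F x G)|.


Global sections of a presheaf on a poset with terminal top satisfy
Gamma(H) ~ H(top). Presheaves admit pointwise products, so
(F x G)(top) = F(top) x G(top) (Cartesian product).
|Gamma(F x G)| = |F(top)| * |G(top)| = 4 * 4 = 16.

16


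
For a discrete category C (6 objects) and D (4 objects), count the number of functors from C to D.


A functor from a discrete category C to D is determined by
where each object maps. Each of the 6 objects of C can map
to any of the 4 objects of D independently.
Number of functors = 4^6 = 4096

4096


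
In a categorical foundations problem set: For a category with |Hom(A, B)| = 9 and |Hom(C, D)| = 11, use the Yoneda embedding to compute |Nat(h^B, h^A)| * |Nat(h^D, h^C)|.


By the Yoneda lemma, Nat(h^B, h^A) is isomorphic to Hom(A, B),
so |Nat(h^B, h^A)| = |Hom(A, B)| and |Nat(h^D, h^C)| = |Hom(C, D)|.
|Hom(A, B)| = 9, |Hom(C, D)| = 11.
|Nat(h^B, h^A) x Nat(h^D, h^C)| = 9 * 11 = 99

99


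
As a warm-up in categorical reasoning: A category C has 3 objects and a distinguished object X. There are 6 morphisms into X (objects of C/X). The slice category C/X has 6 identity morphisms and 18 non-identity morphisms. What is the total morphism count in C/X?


In the slice category C/X, objects are morphisms to X.
Identity morphisms: 6 (one per object of C/X).
Non-identity morphisms: 18.
Total = 6 + 18 = 24

24


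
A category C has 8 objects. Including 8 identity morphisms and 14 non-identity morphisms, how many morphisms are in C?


Each object has an identity morphism, giving 8 identities.
Adding the 14 non-identity morphisms:
Total = 8 + 14 = 22

22


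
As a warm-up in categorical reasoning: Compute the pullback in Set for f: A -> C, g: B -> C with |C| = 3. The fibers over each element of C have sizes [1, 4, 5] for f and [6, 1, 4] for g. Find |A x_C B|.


The pullback A x_C B consists of pairs (a, b) with f(a) = g(b).
For each element c in C, the fiber product has |f^-1(c)| * |g^-1(c)| elements.
Summing over C: 1 * 6 + 4 * 1 + 5 * 4
= 6 + 4 + 20 = 30

30


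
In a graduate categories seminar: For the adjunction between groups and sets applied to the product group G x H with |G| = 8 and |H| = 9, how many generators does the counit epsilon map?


The counit epsilon_K: F(U(K)) -> K of the Free-Forgetful adjunction
maps |K| generators of F(U(K)) into K. For K = G x H (the product group),
|G x H| = |G| * |H|.
Total generators mapped = 8 * 9 = 72.

72


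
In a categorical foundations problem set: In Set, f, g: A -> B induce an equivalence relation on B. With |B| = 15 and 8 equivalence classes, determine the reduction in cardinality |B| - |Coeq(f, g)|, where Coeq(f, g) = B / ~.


The coequalizer Coeq(f, g) = B / ~ has one element per equivalence class.
|B| = 15, |Coeq(f, g)| = 8.
|B| - |Coeq(f, g)| = 15 - 8 = 7.

7


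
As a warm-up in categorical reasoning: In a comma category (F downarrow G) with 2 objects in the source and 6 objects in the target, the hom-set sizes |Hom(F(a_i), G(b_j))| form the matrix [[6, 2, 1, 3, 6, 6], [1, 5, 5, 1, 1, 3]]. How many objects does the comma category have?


Objects of (F downarrow G) are triples (a, b, h: F(a)->G(b)).
The count equals the sum of all entries in the hom-matrix.
sum(row 0) = 24
sum(row 1) = 16
Grand total = 40

40


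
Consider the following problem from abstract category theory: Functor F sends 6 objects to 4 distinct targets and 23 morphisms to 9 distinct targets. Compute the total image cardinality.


The image of F consists of distinct objects and distinct morphisms.
|Im(F)| on objects = 4
|Im(F)| on morphisms = 9
Total image cardinality = 4 + 9 = 13

13


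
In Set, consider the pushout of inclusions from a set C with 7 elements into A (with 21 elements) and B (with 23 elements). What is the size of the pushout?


The pushout A +_C B identifies the images of C in A and B.
|A +_C B| = |A| + |B| - |C| (for injections).
= 21 + 23 - 7 = 37

37


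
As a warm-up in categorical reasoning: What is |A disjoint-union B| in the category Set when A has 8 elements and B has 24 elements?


In Set, the coproduct A + B is the disjoint union.
|A + B| = |A| + |B| = 8 + 24 = 32

32


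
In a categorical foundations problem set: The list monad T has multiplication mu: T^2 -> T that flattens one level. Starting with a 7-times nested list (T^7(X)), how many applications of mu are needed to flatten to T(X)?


Each application of mu: T^2 -> T removes one layer of nesting.
Starting at depth 7 (i.e., T^7(X)), we need to reach T(X).
Number of mu applications = 7 - 1 = 6

6


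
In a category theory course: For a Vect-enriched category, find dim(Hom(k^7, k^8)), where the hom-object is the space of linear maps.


In Vect-enriched categories, Hom(k^n, k^m) is the space of m x n matrices.
dim(Hom(k^7, k^8)) = 8 * 7 = 56

56


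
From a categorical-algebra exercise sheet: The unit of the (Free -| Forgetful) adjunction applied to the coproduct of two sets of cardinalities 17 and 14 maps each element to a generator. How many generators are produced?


The unit eta_X: X -> U(F(X)) of the Free-Forgetful adjunction
maps each element of X to a generator of F(X). For X = S + T (disjoint
union in Set), |S + T| = |S| + |T|.
Total mappings = 17 + 14 = 31.

31


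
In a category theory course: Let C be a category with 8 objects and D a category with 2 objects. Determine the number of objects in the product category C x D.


The product category C x D has objects that are pairs (c, d).
Number of pairs = |Ob(C)| * |Ob(D)| = 8 * 2 = 16

16


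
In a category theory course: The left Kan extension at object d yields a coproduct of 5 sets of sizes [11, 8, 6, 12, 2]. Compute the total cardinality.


Pointwise, the left Kan extension (Lan_F H)(d) is the colimit, indexed
by the comma category (F downarrow d), of H composed with the
projection (F downarrow d) -> C. Here that colimit is given
as a coproduct (disjoint union) of sets, so its cardinality is the
sum of the sizes of the summands.
Coproduct of sets with sizes: 11 + 8 + 6 + 12 + 2
= 39

39


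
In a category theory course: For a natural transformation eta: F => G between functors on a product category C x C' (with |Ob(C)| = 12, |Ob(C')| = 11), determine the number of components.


A natural transformation eta: F => G assigns one component morphism per
object of the domain category.
The domain is the product category C x C', so
|Ob(C x C')| = |Ob(C)| * |Ob(C')| = 12 * 11 = 132.
Therefore eta has 132 component morphisms.

132


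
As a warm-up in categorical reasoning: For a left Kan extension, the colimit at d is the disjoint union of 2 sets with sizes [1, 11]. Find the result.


Pointwise, the left Kan extension (Lan_F H)(d) is the colimit, indexed
by the comma category (F downarrow d), of H composed with the
projection (F downarrow d) -> C. Here that colimit is given
as a coproduct (disjoint union) of sets, so its cardinality is the
sum of the sizes of the summands.
Coproduct of sets with sizes: 1 + 11
= 12

12


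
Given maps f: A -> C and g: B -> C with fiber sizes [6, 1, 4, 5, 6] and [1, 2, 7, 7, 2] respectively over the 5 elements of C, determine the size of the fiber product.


The pullback A x_C B consists of pairs (a, b) with f(a) = g(b).
For each element c in C, the fiber product has |f^-1(c)| * |g^-1(c)| elements.
Summing over C: 6 * 1 + 1 * 2 + 4 * 7 + 5 * 7 + 6 * 2
= 6 + 2 + 28 + 35 + 12 = 83

83


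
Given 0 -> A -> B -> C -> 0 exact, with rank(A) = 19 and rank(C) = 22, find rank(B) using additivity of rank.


For a short exact sequence 0 -> A -> B -> C -> 0,
rank is additive: rank(B) = rank(A) + rank(C).
rank(B) = 19 + 22 = 41

41


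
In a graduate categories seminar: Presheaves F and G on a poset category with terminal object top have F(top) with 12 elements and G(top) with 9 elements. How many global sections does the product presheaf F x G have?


Global sections of a presheaf on a poset with terminal top satisfy
Gamma(H) ~ H(top). Presheaves admit pointwise products, so
(F x G)(top) = F(top) x G(top) (Cartesian product).
|Gamma(F x G)| = |F(top)| * |G(top)| = 12 * 9 = 108.

108


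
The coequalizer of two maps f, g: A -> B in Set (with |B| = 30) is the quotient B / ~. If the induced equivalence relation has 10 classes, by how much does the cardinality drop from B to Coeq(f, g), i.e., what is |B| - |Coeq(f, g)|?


The coequalizer Coeq(f, g) = B / ~ has one element per equivalence class.
|B| = 30, |Coeq(f, g)| = 10.
|B| - |Coeq(f, g)| = 30 - 10 = 20.

20


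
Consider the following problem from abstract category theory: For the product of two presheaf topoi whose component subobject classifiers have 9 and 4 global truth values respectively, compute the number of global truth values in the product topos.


In a product of presheaf topoi E_1 x E_2, the subobject classifier
is Omega = Omega_1 x Omega_2 (componentwise), so
|Omega(top)| = |Omega_1(top_1)| * |Omega_2(top_2)|.
= 9 * 4 = 36.

36


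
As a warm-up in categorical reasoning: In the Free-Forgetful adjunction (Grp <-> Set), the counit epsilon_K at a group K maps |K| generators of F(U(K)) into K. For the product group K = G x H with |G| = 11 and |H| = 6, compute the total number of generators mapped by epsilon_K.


The counit epsilon_K: F(U(K)) -> K of the Free-Forgetful adjunction
maps |K| generators of F(U(K)) into K. For K = G x H (the product group),
|G x H| = |G| * |H|.
Total generators mapped = 11 * 6 = 66.

66


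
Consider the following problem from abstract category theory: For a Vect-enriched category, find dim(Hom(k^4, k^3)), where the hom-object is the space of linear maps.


In Vect-enriched categories, Hom(k^n, k^m) is the space of m x n matrices.
dim(Hom(k^4, k^3)) = 3 * 4 = 12

12


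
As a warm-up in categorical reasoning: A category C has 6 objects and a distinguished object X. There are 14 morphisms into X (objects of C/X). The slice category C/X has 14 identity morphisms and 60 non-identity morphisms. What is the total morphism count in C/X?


In the slice category C/X, objects are morphisms to X.
Identity morphisms: 14 (one per object of C/X).
Non-identity morphisms: 60.
Total = 14 + 60 = 74

74


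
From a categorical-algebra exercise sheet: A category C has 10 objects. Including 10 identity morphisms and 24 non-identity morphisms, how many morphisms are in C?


Each object has an identity morphism, giving 10 identities.
Adding the 24 non-identity morphisms:
Total = 10 + 24 = 34

34


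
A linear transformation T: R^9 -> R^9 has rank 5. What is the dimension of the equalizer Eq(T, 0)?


The equalizer of f and the zero map is ker(f).
By the rank-nullity theorem: dim(ker(f)) = dim(domain) - rank(f).
dim(ker(f)) = 9 - 5 = 4

4


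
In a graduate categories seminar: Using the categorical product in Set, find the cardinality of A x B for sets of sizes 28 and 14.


In Set, the product A x B is the Cartesian product.
By the universal property, |A x B| = |A| * |B|.
|A x B| = 28 * 14 = 392

392


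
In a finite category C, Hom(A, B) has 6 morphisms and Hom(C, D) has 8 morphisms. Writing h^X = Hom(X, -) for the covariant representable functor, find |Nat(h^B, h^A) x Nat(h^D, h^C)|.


By the Yoneda lemma, Nat(h^B, h^A) is isomorphic to Hom(A, B),
so |Nat(h^B, h^A)| = |Hom(A, B)| and |Nat(h^D, h^C)| = |Hom(C, D)|.
|Hom(A, B)| = 6, |Hom(C, D)| = 8.
|Nat(h^B, h^A) x Nat(h^D, h^C)| = 6 * 8 = 48

48


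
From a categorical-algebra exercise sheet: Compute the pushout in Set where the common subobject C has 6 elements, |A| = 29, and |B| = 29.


The pushout A +_C B identifies the images of C in A and B.
|A +_C B| = |A| + |B| - |C| (for injections).
= 29 + 29 - 6 = 52

52


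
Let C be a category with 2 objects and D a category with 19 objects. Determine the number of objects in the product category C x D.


The product category C x D has objects that are pairs (c, d).
Number of pairs = |Ob(C)| * |Ob(D)| = 2 * 19 = 38

38


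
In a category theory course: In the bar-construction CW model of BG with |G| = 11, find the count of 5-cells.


In the bar-construction CW model of BG, the n-cells are indexed by
n-tuples [g_1|...|g_n] of non-identity elements of G (degenerate
simplices with some g_i = e do not contribute cells), so there are
(|G| - 1)^n n-cells.
For dim = 5 with |G| = 11:
cells = (11 - 1)^5 = 10^5 = 100000

100000


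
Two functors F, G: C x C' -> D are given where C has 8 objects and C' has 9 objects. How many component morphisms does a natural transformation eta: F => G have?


A natural transformation eta: F => G assigns one component morphism per
object of the domain category.
The domain is the product category C x C', so
|Ob(C x C')| = |Ob(C)| * |Ob(C')| = 8 * 9 = 72.
Therefore eta has 72 component morphisms.

72


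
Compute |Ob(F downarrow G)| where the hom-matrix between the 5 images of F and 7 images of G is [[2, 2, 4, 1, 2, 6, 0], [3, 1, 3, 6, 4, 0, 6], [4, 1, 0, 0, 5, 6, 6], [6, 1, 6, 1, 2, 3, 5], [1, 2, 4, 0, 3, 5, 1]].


Objects of (F downarrow G) are triples (a, b, h: F(a)->G(b)).
The count equals the sum of all entries in the hom-matrix.
sum(row 0) = 17
sum(row 1) = 23
sum(row 2) = 22
sum(row 3) = 24
sum(row 4) = 16
Grand total = 102

102


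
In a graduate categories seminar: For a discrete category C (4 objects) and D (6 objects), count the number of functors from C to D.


A functor from a discrete category C to D is determined by
where each object maps. Each of the 4 objects of C can map
to any of the 6 objects of D independently.
Number of functors = 6^4 = 1296

1296


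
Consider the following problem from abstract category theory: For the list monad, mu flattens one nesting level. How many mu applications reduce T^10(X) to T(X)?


Each application of mu: T^2 -> T removes one layer of nesting.
Starting at depth 10 (i.e., T^10(X)), we need to reach T(X).
Number of mu applications = 10 - 1 = 9

9


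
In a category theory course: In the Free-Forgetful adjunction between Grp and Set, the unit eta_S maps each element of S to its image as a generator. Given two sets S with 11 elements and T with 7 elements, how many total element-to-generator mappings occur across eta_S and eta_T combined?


The unit eta_X: X -> U(F(X)) of the Free-Forgetful adjunction
maps each element of X to a generator of F(X). For X = S + T (disjoint
union in Set), |S + T| = |S| + |T|.
Total mappings = 11 + 7 = 18.

18


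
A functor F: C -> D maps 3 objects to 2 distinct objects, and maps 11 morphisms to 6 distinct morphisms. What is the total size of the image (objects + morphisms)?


The image of F consists of distinct objects and distinct morphisms.
|Im(F)| on objects = 2
|Im(F)| on morphisms = 6
Total image cardinality = 2 + 6 = 8

8


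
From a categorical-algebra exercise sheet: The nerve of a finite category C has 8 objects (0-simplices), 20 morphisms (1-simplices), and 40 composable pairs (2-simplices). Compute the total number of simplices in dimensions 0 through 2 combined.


The 2-skeleton of the nerve N(C) consists of simplices in dimensions 0, 1, 2:
  |N(C)_0| = 8 (objects)
  |N(C)_1| = 20 (morphisms)
  |N(C)_2| = 40 (composable pairs)
Total = 8 + 20 + 40 = 68

68


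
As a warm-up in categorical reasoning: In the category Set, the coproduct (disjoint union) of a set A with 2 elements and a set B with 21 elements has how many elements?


In Set, the coproduct A + B is the disjoint union.
|A + B| = |A| + |B| = 2 + 21 = 23

23


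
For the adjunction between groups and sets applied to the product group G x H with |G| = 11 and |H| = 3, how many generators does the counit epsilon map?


The counit epsilon_K: F(U(K)) -> K of the Free-Forgetful adjunction
maps |K| generators of F(U(K)) into K. For K = G x H (the product group),
|G x H| = |G| * |H|.
Total generators mapped = 11 * 3 = 33.

33


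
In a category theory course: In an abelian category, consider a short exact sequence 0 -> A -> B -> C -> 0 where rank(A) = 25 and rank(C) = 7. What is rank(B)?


For a short exact sequence 0 -> A -> B -> C -> 0,
rank is additive: rank(B) = rank(A) + rank(C).
rank(B) = 25 + 7 = 32

32


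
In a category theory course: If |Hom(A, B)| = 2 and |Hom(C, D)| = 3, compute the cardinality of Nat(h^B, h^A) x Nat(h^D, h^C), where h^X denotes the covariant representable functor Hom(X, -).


By the Yoneda lemma, Nat(h^B, h^A) is isomorphic to Hom(A, B),
so |Nat(h^B, h^A)| = |Hom(A, B)| and |Nat(h^D, h^C)| = |Hom(C, D)|.
|Hom(A, B)| = 2, |Hom(C, D)| = 3.
|Nat(h^B, h^A) x Nat(h^D, h^C)| = 2 * 3 = 6

6


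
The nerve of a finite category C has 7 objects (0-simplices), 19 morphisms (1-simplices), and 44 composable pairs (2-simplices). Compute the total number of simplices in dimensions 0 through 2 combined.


The 2-skeleton of the nerve N(C) consists of simplices in dimensions 0, 1, 2:
  |N(C)_0| = 7 (objects)
  |N(C)_1| = 19 (morphisms)
  |N(C)_2| = 44 (composable pairs)
Total = 7 + 19 + 44 = 70

70


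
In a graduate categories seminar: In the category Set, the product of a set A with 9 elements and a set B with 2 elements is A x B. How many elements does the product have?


In Set, the product A x B is the Cartesian product.
By the universal property, |A x B| = |A| * |B|.
|A x B| = 9 * 2 = 18

18


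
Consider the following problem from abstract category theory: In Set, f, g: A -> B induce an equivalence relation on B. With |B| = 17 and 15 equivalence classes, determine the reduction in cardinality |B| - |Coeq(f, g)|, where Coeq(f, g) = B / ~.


The coequalizer Coeq(f, g) = B / ~ has one element per equivalence class.
|B| = 17, |Coeq(f, g)| = 15.
|B| - |Coeq(f, g)| = 17 - 15 = 2.

2


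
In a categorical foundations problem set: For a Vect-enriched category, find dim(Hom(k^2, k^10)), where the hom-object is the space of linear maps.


In Vect-enriched categories, Hom(k^n, k^m) is the space of m x n matrices.
dim(Hom(k^2, k^10)) = 10 * 2 = 20

20


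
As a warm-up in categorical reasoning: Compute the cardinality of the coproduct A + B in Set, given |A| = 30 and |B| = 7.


In Set, the coproduct A + B is the disjoint union.
|A + B| = |A| + |B| = 30 + 7 = 37

37


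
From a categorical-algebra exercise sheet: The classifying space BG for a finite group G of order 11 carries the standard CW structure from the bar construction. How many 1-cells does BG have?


In the bar-construction CW model of BG, the n-cells are indexed by
n-tuples [g_1|...|g_n] of non-identity elements of G (degenerate
simplices with some g_i = e do not contribute cells), so there are
(|G| - 1)^n n-cells.
For dim = 1 with |G| = 11:
cells = (11 - 1)^1 = 10^1 = 10

10


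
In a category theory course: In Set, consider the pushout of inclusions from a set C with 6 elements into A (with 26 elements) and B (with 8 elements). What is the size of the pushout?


The pushout A +_C B identifies the images of C in A and B.
|A +_C B| = |A| + |B| - |C| (for injections).
= 26 + 8 - 6 = 28

28


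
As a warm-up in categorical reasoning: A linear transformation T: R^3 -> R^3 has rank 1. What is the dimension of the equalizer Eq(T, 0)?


The equalizer of f and the zero map is ker(f).
By the rank-nullity theorem: dim(ker(f)) = dim(domain) - rank(f).
dim(ker(f)) = 3 - 1 = 2

2


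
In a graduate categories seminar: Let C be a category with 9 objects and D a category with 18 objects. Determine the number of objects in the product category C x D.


The product category C x D has objects that are pairs (c, d).
Number of pairs = |Ob(C)| * |Ob(D)| = 9 * 18 = 162

162


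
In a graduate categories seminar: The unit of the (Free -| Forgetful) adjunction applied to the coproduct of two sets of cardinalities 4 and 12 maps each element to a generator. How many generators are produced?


The unit eta_X: X -> U(F(X)) of the Free-Forgetful adjunction
maps each element of X to a generator of F(X). For X = S + T (disjoint
union in Set), |S + T| = |S| + |T|.
Total mappings = 4 + 12 = 16.

16


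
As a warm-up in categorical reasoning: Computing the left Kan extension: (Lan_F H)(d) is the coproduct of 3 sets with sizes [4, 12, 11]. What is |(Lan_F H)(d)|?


Pointwise, the left Kan extension (Lan_F H)(d) is the colimit, indexed
by the comma category (F downarrow d), of H composed with the
projection (F downarrow d) -> C. Here that colimit is given
as a coproduct (disjoint union) of sets, so its cardinality is the
sum of the sizes of the summands.
Coproduct of sets with sizes: 4 + 12 + 11
= 27

27


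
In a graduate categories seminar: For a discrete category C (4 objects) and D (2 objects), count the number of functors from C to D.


A functor from a discrete category C to D is determined by
where each object maps. Each of the 4 objects of C can map
to any of the 2 objects of D independently.
Number of functors = 2^4 = 16

16


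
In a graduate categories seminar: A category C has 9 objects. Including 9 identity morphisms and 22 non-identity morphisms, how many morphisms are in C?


Each object has an identity morphism, giving 9 identities.
Adding the 22 non-identity morphisms:
Total = 9 + 22 = 31

31


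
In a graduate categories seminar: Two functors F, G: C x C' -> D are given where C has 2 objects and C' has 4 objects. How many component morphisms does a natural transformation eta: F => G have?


A natural transformation eta: F => G assigns one component morphism per
object of the domain category.
The domain is the product category C x C', so
|Ob(C x C')| = |Ob(C)| * |Ob(C')| = 2 * 4 = 8.
Therefore eta has 8 component morphisms.

8


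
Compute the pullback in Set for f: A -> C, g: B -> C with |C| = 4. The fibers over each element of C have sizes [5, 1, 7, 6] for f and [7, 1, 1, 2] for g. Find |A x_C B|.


The pullback A x_C B consists of pairs (a, b) with f(a) = g(b).
For each element c in C, the fiber product has |f^-1(c)| * |g^-1(c)| elements.
Summing over C: 5 * 7 + 1 * 1 + 7 * 1 + 6 * 2
= 35 + 1 + 7 + 12 = 55

55


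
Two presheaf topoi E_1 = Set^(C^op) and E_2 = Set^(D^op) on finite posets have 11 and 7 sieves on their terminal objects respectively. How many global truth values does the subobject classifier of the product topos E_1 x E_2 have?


In a product of presheaf topoi E_1 x E_2, the subobject classifier
is Omega = Omega_1 x Omega_2 (componentwise), so
|Omega(top)| = |Omega_1(top_1)| * |Omega_2(top_2)|.
= 11 * 7 = 77.

77


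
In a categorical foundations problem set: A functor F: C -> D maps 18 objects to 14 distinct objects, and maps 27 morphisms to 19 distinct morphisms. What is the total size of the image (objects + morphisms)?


The image of F consists of distinct objects and distinct morphisms.
|Im(F)| on objects = 14
|Im(F)| on morphisms = 19
Total image cardinality = 14 + 19 = 33

33


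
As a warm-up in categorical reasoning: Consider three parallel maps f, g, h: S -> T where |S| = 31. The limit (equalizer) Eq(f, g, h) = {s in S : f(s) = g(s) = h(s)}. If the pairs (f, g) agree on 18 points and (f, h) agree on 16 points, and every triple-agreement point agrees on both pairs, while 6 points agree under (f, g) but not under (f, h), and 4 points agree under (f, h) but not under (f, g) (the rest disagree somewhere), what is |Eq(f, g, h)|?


Eq(f, g, h) is the triple-agreement set: points in S where all three
maps take the same value. Using inclusion-exclusion on the pairwise data:
Pair (f, g) agrees on 18 points; pair (f, h) on 16 points.
Points agreeing under (f, g) but not (f, h) = 6; under (f, h) but not (f, g) = 4.
Triple-agreement = agreement-in-(f, g) minus points that agree under (f, g) but not (f, h):
|Eq(f, g, h)| = 18 - 6 = 12
(cross-check via (f, h): 16 - 4 = 12.)

12


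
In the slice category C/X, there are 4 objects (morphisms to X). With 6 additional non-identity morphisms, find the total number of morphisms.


In the slice category C/X, objects are morphisms to X.
Identity morphisms: 4 (one per object of C/X).
Non-identity morphisms: 6.
Total = 4 + 6 = 10

10


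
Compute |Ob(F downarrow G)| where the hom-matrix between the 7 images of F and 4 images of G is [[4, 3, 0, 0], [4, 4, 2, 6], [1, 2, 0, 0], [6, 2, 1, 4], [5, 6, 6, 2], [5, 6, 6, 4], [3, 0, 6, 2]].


Objects of (F downarrow G) are triples (a, b, h: F(a)->G(b)).
The count equals the sum of all entries in the hom-matrix.
sum(row 0) = 7
sum(row 1) = 16
sum(row 2) = 3
sum(row 3) = 13
sum(row 4) = 19
sum(row 5) = 21
sum(row 6) = 11
Grand total = 90

90


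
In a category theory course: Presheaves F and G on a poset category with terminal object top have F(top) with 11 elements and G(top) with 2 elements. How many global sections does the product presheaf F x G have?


Global sections of a presheaf on a poset with terminal top satisfy
Gamma(H) ~ H(top). Presheaves admit pointwise products, so
(F x G)(top) = F(top) x G(top) (Cartesian product).
|Gamma(F x G)| = |F(top)| * |G(top)| = 11 * 2 = 22.

22


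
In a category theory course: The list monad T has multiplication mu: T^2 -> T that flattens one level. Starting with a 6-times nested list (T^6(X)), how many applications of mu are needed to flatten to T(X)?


Each application of mu: T^2 -> T removes one layer of nesting.
Starting at depth 6 (i.e., T^6(X)), we need to reach T(X).
Number of mu applications = 6 - 1 = 5

5


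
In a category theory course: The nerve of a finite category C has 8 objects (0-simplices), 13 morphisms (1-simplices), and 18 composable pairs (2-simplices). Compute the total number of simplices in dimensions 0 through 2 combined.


The 2-skeleton of the nerve N(C) consists of simplices in dimensions 0, 1, 2:
  |N(C)_0| = 8 (objects)
  |N(C)_1| = 13 (morphisms)
  |N(C)_2| = 18 (composable pairs)
Total = 8 + 13 + 18 = 39

39


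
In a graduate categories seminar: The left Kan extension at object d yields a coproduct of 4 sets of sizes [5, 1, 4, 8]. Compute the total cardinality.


Pointwise, the left Kan extension (Lan_F H)(d) is the colimit, indexed
by the comma category (F downarrow d), of H composed with the
projection (F downarrow d) -> C. Here that colimit is given
as a coproduct (disjoint union) of sets, so its cardinality is the
sum of the sizes of the summands.
Coproduct of sets with sizes: 5 + 1 + 4 + 8
= 18

18


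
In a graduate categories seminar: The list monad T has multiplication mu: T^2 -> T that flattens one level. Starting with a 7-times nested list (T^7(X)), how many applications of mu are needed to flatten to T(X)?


Each application of mu: T^2 -> T removes one layer of nesting.
Starting at depth 7 (i.e., T^7(X)), we need to reach T(X).
Number of mu applications = 7 - 1 = 6

6


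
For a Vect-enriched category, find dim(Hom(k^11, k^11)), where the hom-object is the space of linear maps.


In Vect-enriched categories, Hom(k^n, k^m) is the space of m x n matrices.
dim(Hom(k^11, k^11)) = 11 * 11 = 121

121


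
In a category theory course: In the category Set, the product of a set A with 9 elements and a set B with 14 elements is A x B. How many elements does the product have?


In Set, the product A x B is the Cartesian product.
By the universal property, |A x B| = |A| * |B|.
|A x B| = 9 * 14 = 126

126


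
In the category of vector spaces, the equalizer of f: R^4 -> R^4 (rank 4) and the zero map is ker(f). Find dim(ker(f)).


The equalizer of f and the zero map is ker(f).
By the rank-nullity theorem: dim(ker(f)) = dim(domain) - rank(f).
dim(ker(f)) = 4 - 4 = 0

0


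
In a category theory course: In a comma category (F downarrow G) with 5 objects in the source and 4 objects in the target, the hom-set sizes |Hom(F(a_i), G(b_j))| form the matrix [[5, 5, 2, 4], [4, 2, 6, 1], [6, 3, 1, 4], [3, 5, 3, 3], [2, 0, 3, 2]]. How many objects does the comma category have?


Objects of (F downarrow G) are triples (a, b, h: F(a)->G(b)).
The count equals the sum of all entries in the hom-matrix.
sum(row 0) = 16
sum(row 1) = 13
sum(row 2) = 14
sum(row 3) = 14
sum(row 4) = 7
Grand total = 64

64
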